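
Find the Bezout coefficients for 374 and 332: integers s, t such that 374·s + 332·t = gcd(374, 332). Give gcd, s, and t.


Euclidean algorithm on (374, 332) — divide until remainder is 0:
  374 = 1 · 332 + 42
  332 = 7 · 42 + 38
  42 = 1 · 38 + 4
  38 = 9 · 4 + 2
  4 = 2 · 2 + 0
gcd(374, 332) = 2.
Track Bezout coefficients alongside the remainders: start with r₀ = 374 = a·1 + b·0 (s = 1, t = 0) and r₁ = 332 = a·0 + b·1 (s = 0, t = 1); each new remainder r_{k+1} = r_{k-1} − q_k·r_k inherits s_{k+1} = s_{k-1} − q_k·s_k, t_{k+1} = t_{k-1} − q_k·t_k, so r_k = a·s_k + b·t_k at every step:
  q = 1: r = 42, s = 1 − 1·0 = 1, t = 0 − 1·1 = -1  (check: 374·1 + 332·(-1) = 42)
  q = 7: r = 38, s = 0 − 7·1 = -7, t = 1 − 7·(-1) = 8  (check: 374·(-7) + 332·8 = 38)
  q = 1: r = 4, s = 1 − 1·(-7) = 8, t = -1 − 1·8 = -9  (check: 374·8 + 332·(-9) = 4)
  q = 9: r = 2, s = -7 − 9·8 = -79, t = 8 − 9·(-9) = 89  (check: 374·(-79) + 332·89 = 2)
The row with r = 2 (the gcd) gives the Bezout coefficients s = -79, t = 89.
Result: 374 · (-79) + 332 · (89) = 2.

gcd(374, 332) = 2; s = -79, t = 89 (check: 374·(-79) + 332·89 = 2).


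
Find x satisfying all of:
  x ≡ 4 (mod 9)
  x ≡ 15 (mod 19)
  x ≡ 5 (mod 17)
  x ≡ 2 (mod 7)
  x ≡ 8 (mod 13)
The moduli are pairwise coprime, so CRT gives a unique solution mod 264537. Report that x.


Product of moduli M = 9 · 19 · 17 · 7 · 13 = 264537.
Merge one congruence at a time:
  Start: x ≡ 4 (mod 9).
  Combine with x ≡ 15 (mod 19); new modulus lcm = 171.
    Write x = 4 + 9·t and substitute into x ≡ 15 (mod 19): 9·t ≡ 15 − 4 = 11 (mod 19).
    The inverse of 9 mod 19 is 17 (since 9·17 = 153 = 8·19 + 1), so t ≡ 17·11 = 187 ≡ 16 (mod 19).
    Then x = 4 + 9·16 = 148, valid modulo lcm(9, 19) = 171: x ≡ 148 (mod 171).
  Combine with x ≡ 5 (mod 17); new modulus lcm = 2907.
    Write x = 148 + 171·t and substitute into x ≡ 5 (mod 17): 171·t ≡ 5 − 148 = -143 (mod 17).
    Reduce coefficients mod 17: 1·t ≡ 10 (mod 17).
    So t ≡ 10 (mod 17).
    Then x = 148 + 171·10 = 1858, valid modulo lcm(171, 17) = 2907: x ≡ 1858 (mod 2907).
  Combine with x ≡ 2 (mod 7); new modulus lcm = 20349.
    Write x = 1858 + 2907·t and substitute into x ≡ 2 (mod 7): 2907·t ≡ 2 − 1858 = -1856 (mod 7).
    Reduce coefficients mod 7: 2·t ≡ 6 (mod 7).
    The inverse of 2 mod 7 is 4 (since 2·4 = 8 = 1·7 + 1), so t ≡ 4·6 = 24 ≡ 3 (mod 7).
    Then x = 1858 + 2907·3 = 10579, valid modulo lcm(2907, 7) = 20349: x ≡ 10579 (mod 20349).
  Combine with x ≡ 8 (mod 13); new modulus lcm = 264537.
    Write x = 10579 + 20349·t and substitute into x ≡ 8 (mod 13): 20349·t ≡ 8 − 10579 = -10571 (mod 13).
    Reduce coefficients mod 13: 4·t ≡ 11 (mod 13).
    The inverse of 4 mod 13 is 10 (since 4·10 = 40 = 3·13 + 1), so t ≡ 10·11 = 110 ≡ 6 (mod 13).
    Then x = 10579 + 20349·6 = 132673, valid modulo lcm(20349, 13) = 264537: x ≡ 132673 (mod 264537).
Verify against each original: 132673 mod 9 = 4, 132673 mod 19 = 15, 132673 mod 17 = 5, 132673 mod 7 = 2, 132673 mod 13 = 8.

x ≡ 132673 (mod 264537).


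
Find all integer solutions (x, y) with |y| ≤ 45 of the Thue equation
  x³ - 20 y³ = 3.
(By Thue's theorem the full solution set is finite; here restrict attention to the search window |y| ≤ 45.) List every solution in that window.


The equation is x³ - 20y³ = 3. For fixed y, x³ = 20·y³ + 3, so a solution requires the RHS to be a perfect cube.
Strategy: iterate y from -45 to 45, compute RHS = 20·y³ + 3, and check whether it is a (positive or negative) perfect cube.
Check small values of y:
  y = 0: RHS = 3 is not a perfect cube.
  y = 1: RHS = 23 is not a perfect cube.
  y = -1: RHS = -17 is not a perfect cube.
  y = 2: RHS = 163 is not a perfect cube.
  y = -2: RHS = -157 is not a perfect cube.
  y = 3: RHS = 543 is not a perfect cube.
  y = -3: RHS = -537 is not a perfect cube.
Continuing the search up to |y| = 45 finds no solutions either.
No (x, y) in the scanned range satisfies the equation.

No integer solutions with |y| ≤ 45.


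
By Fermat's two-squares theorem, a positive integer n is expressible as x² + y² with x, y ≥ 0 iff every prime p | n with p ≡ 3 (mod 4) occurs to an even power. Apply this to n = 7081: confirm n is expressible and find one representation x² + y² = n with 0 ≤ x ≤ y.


Step 1: Factor n = 7081 = 73 · 97.
Step 2: Check the mod-4 condition on each prime factor: 73 ≡ 1 (mod 4), exponent 1; 97 ≡ 1 (mod 4), exponent 1.
All primes ≡ 3 (mod 4) appear to even exponent (or don't appear), so by the two-squares theorem n IS expressible as a sum of two squares.
Step 3: Build a representation. Here n = 73 · 97 is a product of primes ≡ 1 (mod 4). Each prime p ≡ 1 (mod 4) is itself a sum of two squares; find a² by testing p − a² for a perfect square:
  73: 73 − 1² = 72, 73 − 2² = 69, 73 − 3² = 64 = 8² ⇒ 73 = 3² + 8².
  97: 97 − 1² = 96, 97 − 2² = 93, 97 − 3² = 88, 97 − 4² = 81 = 9² ⇒ 97 = 4² + 9².
  Combine using the Brahmagupta–Fibonacci identity (a² + b²)(c² + d²) = (ac − bd)² + (ad + bc)² = (ac + bd)² + (ad − bc)²:
  73 · 97 = 7081: from (3² + 8²)(4² + 9²), take (3·4 − 8·9, 3·9 + 8·4) = (12 − 72, 27 + 32) = (-60, 59); dropping signs (only squares matter) gives (60, 59); check 60² + 59² = 3600 + 3481 = 7081 ✓.
Step 4: Order so x ≤ y and verify: 59² + 60² = 3481 + 3600 = 7081 = n. ✓

n = 7081 = 59² + 60² (one valid representation with x ≤ y).


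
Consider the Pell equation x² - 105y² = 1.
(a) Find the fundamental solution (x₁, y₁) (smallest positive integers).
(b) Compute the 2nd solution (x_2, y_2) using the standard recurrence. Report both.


Step 1: Find the fundamental solution (x₁, y₁) of x² - 105y² = 1.
  Expand √105 as a continued fraction. a₀ = ⌊√105⌋ = 10; iterate m_{k+1} = d_k·a_k − m_k, d_{k+1} = (105 − m_{k+1}²)/d_k, a_{k+1} = ⌊(a₀ + m_{k+1})/d_{k+1}⌋ (starting m₀ = 0, d₀ = 1), with convergents p_k = a_k·p_{k-1} + p_{k-2}, q_k = a_k·q_{k-1} + q_{k-2} (p₋₁ = 1, q₋₁ = 0):
  k = 0: a₀ = 10; p₀/q₀ = 10/1; p₀² − 105·q₀² = 100 − 105 = -5.
  k = 1: m = 10, d = 5, a = ⌊(10 + 10)/5⌋ = 4; p/q = (4·10 + 1)/(4·1 + 0) = 41/4; p² − 105·q² = 1681 − 1680 = 1.
  The first convergent with p² − 105·q² = 1 gives the fundamental solution (x₁, y₁) = (41, 4).
Step 2: Apply the recurrence (x_{n+1}, y_{n+1}) = (x₁x_n + 105y₁y_n, x₁y_n + y₁x_n) repeatedly.
  From (x_1, y_1) = (41, 4): x_2 = 41·41 + 105·4·4 = 3361; y_2 = 41·4 + 4·41 = 328.
Step 3: Verify x_2² - 105·y_2² = 11296321 - 11296320 = 1 (should be 1). ✓

(x_1, y_1) = (41, 4); (x_2, y_2) = (3361, 328).


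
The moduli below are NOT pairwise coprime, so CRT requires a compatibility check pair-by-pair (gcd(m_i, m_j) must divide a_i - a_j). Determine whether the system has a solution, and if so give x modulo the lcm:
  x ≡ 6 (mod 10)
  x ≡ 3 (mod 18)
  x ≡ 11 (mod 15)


Moduli 10, 18, 15 are not pairwise coprime, so CRT works modulo lcm(m_i) when all pairwise compatibility conditions hold.
Pairwise compatibility: gcd(m_i, m_j) must divide a_i - a_j for every pair.
Merge one congruence at a time:
  Start: x ≡ 6 (mod 10).
  Combine with x ≡ 3 (mod 18): gcd(10, 18) = 2, and 3 - 6 = -3 is NOT divisible by 2.
    ⇒ system is inconsistent (no integer solution).

No solution (the system is inconsistent).


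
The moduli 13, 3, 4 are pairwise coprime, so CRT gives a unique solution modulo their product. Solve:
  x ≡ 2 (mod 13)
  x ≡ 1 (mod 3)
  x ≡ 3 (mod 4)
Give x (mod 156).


Moduli 13, 3, 4 are pairwise coprime; by CRT there is a unique solution modulo M = 13 · 3 · 4 = 156.
Solve pairwise, accumulating the modulus:
  Start with x ≡ 2 (mod 13).
  Combine with x ≡ 1 (mod 3): since gcd(13, 3) = 1, we get a unique residue mod 39.
    Write x = 2 + 13·t and substitute into x ≡ 1 (mod 3): 13·t ≡ 1 − 2 = -1 (mod 3).
    Reduce coefficients mod 3: 1·t ≡ 2 (mod 3).
    So t ≡ 2 (mod 3).
    Then x = 2 + 13·2 = 28, valid modulo lcm(13, 3) = 39: x ≡ 28 (mod 39).
  Combine with x ≡ 3 (mod 4): since gcd(39, 4) = 1, we get a unique residue mod 156.
    Write x = 28 + 39·t and substitute into x ≡ 3 (mod 4): 39·t ≡ 3 − 28 = -25 (mod 4).
    Reduce coefficients mod 4: 3·t ≡ 3 (mod 4).
    The inverse of 3 mod 4 is 3 (since 3·3 = 9 = 2·4 + 1), so t ≡ 3·3 = 9 ≡ 1 (mod 4).
    Then x = 28 + 39·1 = 67, valid modulo lcm(39, 4) = 156: x ≡ 67 (mod 156).
Verify: 67 mod 13 = 2 ✓, 67 mod 3 = 1 ✓, 67 mod 4 = 3 ✓.

x ≡ 67 (mod 156).


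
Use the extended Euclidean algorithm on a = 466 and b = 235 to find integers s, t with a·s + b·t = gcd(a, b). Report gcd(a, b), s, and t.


Euclidean algorithm on (466, 235) — divide until remainder is 0:
  466 = 1 · 235 + 231
  235 = 1 · 231 + 4
  231 = 57 · 4 + 3
  4 = 1 · 3 + 1
  3 = 3 · 1 + 0
gcd(466, 235) = 1.
Track Bezout coefficients alongside the remainders: start with r₀ = 466 = a·1 + b·0 (s = 1, t = 0) and r₁ = 235 = a·0 + b·1 (s = 0, t = 1); each new remainder r_{k+1} = r_{k-1} − q_k·r_k inherits s_{k+1} = s_{k-1} − q_k·s_k, t_{k+1} = t_{k-1} − q_k·t_k, so r_k = a·s_k + b·t_k at every step:
  q = 1: r = 231, s = 1 − 1·0 = 1, t = 0 − 1·1 = -1  (check: 466·1 + 235·(-1) = 231)
  q = 1: r = 4, s = 0 − 1·1 = -1, t = 1 − 1·(-1) = 2  (check: 466·(-1) + 235·2 = 4)
  q = 57: r = 3, s = 1 − 57·(-1) = 58, t = -1 − 57·2 = -115  (check: 466·58 + 235·(-115) = 3)
  q = 1: r = 1, s = -1 − 1·58 = -59, t = 2 − 1·(-115) = 117  (check: 466·(-59) + 235·117 = 1)
The row with r = 1 (the gcd) gives the Bezout coefficients s = -59, t = 117.
Result: 466 · (-59) + 235 · (117) = 1.

gcd(466, 235) = 1; s = -59, t = 117 (check: 466·(-59) + 235·117 = 1).


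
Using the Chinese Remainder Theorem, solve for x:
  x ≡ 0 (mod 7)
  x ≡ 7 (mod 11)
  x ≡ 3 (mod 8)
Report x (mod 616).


Moduli 7, 11, 8 are pairwise coprime; by CRT there is a unique solution modulo M = 7 · 11 · 8 = 616.
Solve pairwise, accumulating the modulus:
  Start with x ≡ 0 (mod 7).
  Combine with x ≡ 7 (mod 11): since gcd(7, 11) = 1, we get a unique residue mod 77.
    Write x = 0 + 7·t and substitute into x ≡ 7 (mod 11): 7·t ≡ 7 − 0 = 7 (mod 11).
    The inverse of 7 mod 11 is 8 (since 7·8 = 56 = 5·11 + 1), so t ≡ 8·7 = 56 ≡ 1 (mod 11).
    Then x = 0 + 7·1 = 7, valid modulo lcm(7, 11) = 77: x ≡ 7 (mod 77).
  Combine with x ≡ 3 (mod 8): since gcd(77, 8) = 1, we get a unique residue mod 616.
    Write x = 7 + 77·t and substitute into x ≡ 3 (mod 8): 77·t ≡ 3 − 7 = -4 (mod 8).
    Reduce coefficients mod 8: 5·t ≡ 4 (mod 8).
    The inverse of 5 mod 8 is 5 (since 5·5 = 25 = 3·8 + 1), so t ≡ 5·4 = 20 ≡ 4 (mod 8).
    Then x = 7 + 77·4 = 315, valid modulo lcm(77, 8) = 616: x ≡ 315 (mod 616).
Verify: 315 mod 7 = 0 ✓, 315 mod 11 = 7 ✓, 315 mod 8 = 3 ✓.

x ≡ 315 (mod 616).


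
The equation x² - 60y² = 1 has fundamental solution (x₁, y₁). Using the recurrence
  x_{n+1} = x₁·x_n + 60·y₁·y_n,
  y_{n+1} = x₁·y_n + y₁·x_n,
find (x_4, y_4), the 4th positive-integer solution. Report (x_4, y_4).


Step 1: Find the fundamental solution (x₁, y₁) of x² - 60y² = 1.
  Expand √60 as a continued fraction. a₀ = ⌊√60⌋ = 7; iterate m_{k+1} = d_k·a_k − m_k, d_{k+1} = (60 − m_{k+1}²)/d_k, a_{k+1} = ⌊(a₀ + m_{k+1})/d_{k+1}⌋ (starting m₀ = 0, d₀ = 1), with convergents p_k = a_k·p_{k-1} + p_{k-2}, q_k = a_k·q_{k-1} + q_{k-2} (p₋₁ = 1, q₋₁ = 0):
  k = 0: a₀ = 7; p₀/q₀ = 7/1; p₀² − 60·q₀² = 49 − 60 = -11.
  k = 1: m = 7, d = 11, a = ⌊(7 + 7)/11⌋ = 1; p/q = (1·7 + 1)/(1·1 + 0) = 8/1; p² − 60·q² = 64 − 60 = 4.
  k = 2: m = 4, d = 4, a = ⌊(7 + 4)/4⌋ = 2; p/q = (2·8 + 7)/(2·1 + 1) = 23/3; p² − 60·q² = 529 − 540 = -11.
  k = 3: m = 4, d = 11, a = ⌊(7 + 4)/11⌋ = 1; p/q = (1·23 + 8)/(1·3 + 1) = 31/4; p² − 60·q² = 961 − 960 = 1.
  The first convergent with p² − 60·q² = 1 gives the fundamental solution (x₁, y₁) = (31, 4).
Step 2: Apply the recurrence (x_{n+1}, y_{n+1}) = (x₁x_n + 60y₁y_n, x₁y_n + y₁x_n) repeatedly.
  From (x_1, y_1) = (31, 4): x_2 = 31·31 + 60·4·4 = 1921; y_2 = 31·4 + 4·31 = 248.
  From (x_2, y_2) = (1921, 248): x_3 = 31·1921 + 60·4·248 = 119071; y_3 = 31·248 + 4·1921 = 15372.
  From (x_3, y_3) = (119071, 15372): x_4 = 31·119071 + 60·4·15372 = 7380481; y_4 = 31·15372 + 4·119071 = 952816.
Step 3: Verify x_4² - 60·y_4² = 54471499791361 - 54471499791360 = 1 (should be 1). ✓

(x_1, y_1) = (31, 4); (x_4, y_4) = (7380481, 952816).


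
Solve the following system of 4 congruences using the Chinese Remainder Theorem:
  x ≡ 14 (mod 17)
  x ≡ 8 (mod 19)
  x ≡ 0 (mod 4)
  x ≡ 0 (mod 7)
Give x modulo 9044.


Product of moduli M = 17 · 19 · 4 · 7 = 9044.
Merge one congruence at a time:
  Start: x ≡ 14 (mod 17).
  Combine with x ≡ 8 (mod 19); new modulus lcm = 323.
    Write x = 14 + 17·t and substitute into x ≡ 8 (mod 19): 17·t ≡ 8 − 14 = -6 (mod 19).
    Reduce coefficients mod 19: 17·t ≡ 13 (mod 19).
    The inverse of 17 mod 19 is 9 (since 17·9 = 153 = 8·19 + 1), so t ≡ 9·13 = 117 ≡ 3 (mod 19).
    Then x = 14 + 17·3 = 65, valid modulo lcm(17, 19) = 323: x ≡ 65 (mod 323).
  Combine with x ≡ 0 (mod 4); new modulus lcm = 1292.
    Write x = 65 + 323·t and substitute into x ≡ 0 (mod 4): 323·t ≡ 0 − 65 = -65 (mod 4).
    Reduce coefficients mod 4: 3·t ≡ 3 (mod 4).
    The inverse of 3 mod 4 is 3 (since 3·3 = 9 = 2·4 + 1), so t ≡ 3·3 = 9 ≡ 1 (mod 4).
    Then x = 65 + 323·1 = 388, valid modulo lcm(323, 4) = 1292: x ≡ 388 (mod 1292).
  Combine with x ≡ 0 (mod 7); new modulus lcm = 9044.
    Write x = 388 + 1292·t and substitute into x ≡ 0 (mod 7): 1292·t ≡ 0 − 388 = -388 (mod 7).
    Reduce coefficients mod 7: 4·t ≡ 4 (mod 7).
    The inverse of 4 mod 7 is 2 (since 4·2 = 8 = 1·7 + 1), so t ≡ 2·4 = 8 ≡ 1 (mod 7).
    Then x = 388 + 1292·1 = 1680, valid modulo lcm(1292, 7) = 9044: x ≡ 1680 (mod 9044).
Verify against each original: 1680 mod 17 = 14, 1680 mod 19 = 8, 1680 mod 4 = 0, 1680 mod 7 = 0.

x ≡ 1680 (mod 9044).


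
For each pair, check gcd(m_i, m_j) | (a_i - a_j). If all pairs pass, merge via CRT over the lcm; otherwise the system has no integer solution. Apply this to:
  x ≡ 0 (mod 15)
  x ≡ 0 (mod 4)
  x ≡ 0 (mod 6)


Moduli 15, 4, 6 are not pairwise coprime, so CRT works modulo lcm(m_i) when all pairwise compatibility conditions hold.
Pairwise compatibility: gcd(m_i, m_j) must divide a_i - a_j for every pair.
Merge one congruence at a time:
  Start: x ≡ 0 (mod 15).
  Combine with x ≡ 0 (mod 4): gcd(15, 4) = 1; 0 - 0 = 0, which IS divisible by 1, so compatible.
    Write x = 0 + 15·t and substitute into x ≡ 0 (mod 4): 15·t ≡ 0 − 0 = 0 (mod 4).
    Reduce coefficients mod 4: 3·t ≡ 0 (mod 4).
    The inverse of 3 mod 4 is 3 (since 3·3 = 9 = 2·4 + 1), so t ≡ 3·0 = 0 ≡ 0 (mod 4).
    Then x = 0 + 15·0 = 0, valid modulo lcm(15, 4) = 60: x ≡ 0 (mod 60).
  Combine with x ≡ 0 (mod 6): gcd(60, 6) = 6; 0 - 0 = 0, which IS divisible by 6, so compatible.
    Write x = 0 + 60·t and substitute into x ≡ 0 (mod 6): 60·t ≡ 0 − 0 = 0 (mod 6).
    Divide the congruence (and modulus) by g = 6: 10·t ≡ 0 (mod 1).
    Modulo 1 every t works; take t = 0.
    Then x = 0 + 60·0 = 0, valid modulo lcm(60, 6) = 60: x ≡ 0 (mod 60).
Verify: 0 mod 15 = 0, 0 mod 4 = 0, 0 mod 6 = 0.

x ≡ 0 (mod 60).


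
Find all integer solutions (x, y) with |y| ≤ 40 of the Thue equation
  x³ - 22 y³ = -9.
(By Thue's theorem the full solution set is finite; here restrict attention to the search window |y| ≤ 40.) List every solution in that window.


The equation is x³ - 22y³ = -9. For fixed y, x³ = 22·y³ − 9, so a solution requires the RHS to be a perfect cube.
Strategy: iterate y from -40 to 40, compute RHS = 22·y³ − 9, and check whether it is a (positive or negative) perfect cube.
Check small values of y:
  y = 0: RHS = -9 is not a perfect cube.
  y = 1: RHS = 13 is not a perfect cube.
  y = -1: RHS = -31 is not a perfect cube.
  y = 2: RHS = 167 is not a perfect cube.
  y = -2: RHS = -185 is not a perfect cube.
  y = 3: RHS = 585 is not a perfect cube.
  y = -3: RHS = -603 is not a perfect cube.
Continuing the search up to |y| = 40 finds no solutions either.
No (x, y) in the scanned range satisfies the equation.

No integer solutions with |y| ≤ 40.


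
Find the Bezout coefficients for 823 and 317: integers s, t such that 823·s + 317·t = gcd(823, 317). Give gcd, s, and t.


Euclidean algorithm on (823, 317) — divide until remainder is 0:
  823 = 2 · 317 + 189
  317 = 1 · 189 + 128
  189 = 1 · 128 + 61
  128 = 2 · 61 + 6
  61 = 10 · 6 + 1
  6 = 6 · 1 + 0
gcd(823, 317) = 1.
Track Bezout coefficients alongside the remainders: start with r₀ = 823 = a·1 + b·0 (s = 1, t = 0) and r₁ = 317 = a·0 + b·1 (s = 0, t = 1); each new remainder r_{k+1} = r_{k-1} − q_k·r_k inherits s_{k+1} = s_{k-1} − q_k·s_k, t_{k+1} = t_{k-1} − q_k·t_k, so r_k = a·s_k + b·t_k at every step:
  q = 2: r = 189, s = 1 − 2·0 = 1, t = 0 − 2·1 = -2  (check: 823·1 + 317·(-2) = 189)
  q = 1: r = 128, s = 0 − 1·1 = -1, t = 1 − 1·(-2) = 3  (check: 823·(-1) + 317·3 = 128)
  q = 1: r = 61, s = 1 − 1·(-1) = 2, t = -2 − 1·3 = -5  (check: 823·2 + 317·(-5) = 61)
  q = 2: r = 6, s = -1 − 2·2 = -5, t = 3 − 2·(-5) = 13  (check: 823·(-5) + 317·13 = 6)
  q = 10: r = 1, s = 2 − 10·(-5) = 52, t = -5 − 10·13 = -135  (check: 823·52 + 317·(-135) = 1)
The row with r = 1 (the gcd) gives the Bezout coefficients s = 52, t = -135.
Result: 823 · (52) + 317 · (-135) = 1.

gcd(823, 317) = 1; s = 52, t = -135 (check: 823·52 + 317·(-135) = 1).


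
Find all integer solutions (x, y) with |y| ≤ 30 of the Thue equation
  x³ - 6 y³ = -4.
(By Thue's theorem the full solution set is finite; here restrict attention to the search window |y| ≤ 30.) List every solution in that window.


The equation is x³ - 6y³ = -4. For fixed y, x³ = 6·y³ − 4, so a solution requires the RHS to be a perfect cube.
Strategy: iterate y from -30 to 30, compute RHS = 6·y³ − 4, and check whether it is a (positive or negative) perfect cube.
Check small values of y:
  y = 0: RHS = -4 is not a perfect cube.
  y = 1: RHS = 2 is not a perfect cube.
  y = -1: RHS = -10 is not a perfect cube.
  y = 2: RHS = 44 is not a perfect cube.
  y = -2: RHS = -52 is not a perfect cube.
  y = 3: RHS = 158 is not a perfect cube.
  y = -3: RHS = -166 is not a perfect cube.
Continuing the search up to |y| = 30 finds no solutions either.
No (x, y) in the scanned range satisfies the equation.

No integer solutions with |y| ≤ 30.


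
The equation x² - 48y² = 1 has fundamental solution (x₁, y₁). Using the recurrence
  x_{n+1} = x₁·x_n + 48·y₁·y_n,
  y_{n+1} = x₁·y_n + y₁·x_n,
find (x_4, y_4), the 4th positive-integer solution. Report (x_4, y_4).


Step 1: Find the fundamental solution (x₁, y₁) of x² - 48y² = 1.
  Expand √48 as a continued fraction. a₀ = ⌊√48⌋ = 6; iterate m_{k+1} = d_k·a_k − m_k, d_{k+1} = (48 − m_{k+1}²)/d_k, a_{k+1} = ⌊(a₀ + m_{k+1})/d_{k+1}⌋ (starting m₀ = 0, d₀ = 1), with convergents p_k = a_k·p_{k-1} + p_{k-2}, q_k = a_k·q_{k-1} + q_{k-2} (p₋₁ = 1, q₋₁ = 0):
  k = 0: a₀ = 6; p₀/q₀ = 6/1; p₀² − 48·q₀² = 36 − 48 = -12.
  k = 1: m = 6, d = 12, a = ⌊(6 + 6)/12⌋ = 1; p/q = (1·6 + 1)/(1·1 + 0) = 7/1; p² − 48·q² = 49 − 48 = 1.
  The first convergent with p² − 48·q² = 1 gives the fundamental solution (x₁, y₁) = (7, 1).
Step 2: Apply the recurrence (x_{n+1}, y_{n+1}) = (x₁x_n + 48y₁y_n, x₁y_n + y₁x_n) repeatedly.
  From (x_1, y_1) = (7, 1): x_2 = 7·7 + 48·1·1 = 97; y_2 = 7·1 + 1·7 = 14.
  From (x_2, y_2) = (97, 14): x_3 = 7·97 + 48·1·14 = 1351; y_3 = 7·14 + 1·97 = 195.
  From (x_3, y_3) = (1351, 195): x_4 = 7·1351 + 48·1·195 = 18817; y_4 = 7·195 + 1·1351 = 2716.
Step 3: Verify x_4² - 48·y_4² = 354079489 - 354079488 = 1 (should be 1). ✓

(x_1, y_1) = (7, 1); (x_4, y_4) = (18817, 2716).


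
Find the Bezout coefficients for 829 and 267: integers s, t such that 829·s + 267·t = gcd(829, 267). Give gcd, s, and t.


Euclidean algorithm on (829, 267) — divide until remainder is 0:
  829 = 3 · 267 + 28
  267 = 9 · 28 + 15
  28 = 1 · 15 + 13
  15 = 1 · 13 + 2
  13 = 6 · 2 + 1
  2 = 2 · 1 + 0
gcd(829, 267) = 1.
Track Bezout coefficients alongside the remainders: start with r₀ = 829 = a·1 + b·0 (s = 1, t = 0) and r₁ = 267 = a·0 + b·1 (s = 0, t = 1); each new remainder r_{k+1} = r_{k-1} − q_k·r_k inherits s_{k+1} = s_{k-1} − q_k·s_k, t_{k+1} = t_{k-1} − q_k·t_k, so r_k = a·s_k + b·t_k at every step:
  q = 3: r = 28, s = 1 − 3·0 = 1, t = 0 − 3·1 = -3  (check: 829·1 + 267·(-3) = 28)
  q = 9: r = 15, s = 0 − 9·1 = -9, t = 1 − 9·(-3) = 28  (check: 829·(-9) + 267·28 = 15)
  q = 1: r = 13, s = 1 − 1·(-9) = 10, t = -3 − 1·28 = -31  (check: 829·10 + 267·(-31) = 13)
  q = 1: r = 2, s = -9 − 1·10 = -19, t = 28 − 1·(-31) = 59  (check: 829·(-19) + 267·59 = 2)
  q = 6: r = 1, s = 10 − 6·(-19) = 124, t = -31 − 6·59 = -385  (check: 829·124 + 267·(-385) = 1)
The row with r = 1 (the gcd) gives the Bezout coefficients s = 124, t = -385.
Result: 829 · (124) + 267 · (-385) = 1.

gcd(829, 267) = 1; s = 124, t = -385 (check: 829·124 + 267·(-385) = 1).


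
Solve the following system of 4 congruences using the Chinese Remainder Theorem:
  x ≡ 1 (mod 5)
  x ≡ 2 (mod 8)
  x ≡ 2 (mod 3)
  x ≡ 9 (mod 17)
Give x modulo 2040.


Product of moduli M = 5 · 8 · 3 · 17 = 2040.
Merge one congruence at a time:
  Start: x ≡ 1 (mod 5).
  Combine with x ≡ 2 (mod 8); new modulus lcm = 40.
    Write x = 1 + 5·t and substitute into x ≡ 2 (mod 8): 5·t ≡ 2 − 1 = 1 (mod 8).
    The inverse of 5 mod 8 is 5 (since 5·5 = 25 = 3·8 + 1), so t ≡ 5·1 = 5 ≡ 5 (mod 8).
    Then x = 1 + 5·5 = 26, valid modulo lcm(5, 8) = 40: x ≡ 26 (mod 40).
  Combine with x ≡ 2 (mod 3); new modulus lcm = 120.
    Write x = 26 + 40·t and substitute into x ≡ 2 (mod 3): 40·t ≡ 2 − 26 = -24 (mod 3).
    Reduce coefficients mod 3: 1·t ≡ 0 (mod 3).
    So t ≡ 0 (mod 3).
    Then x = 26 + 40·0 = 26, valid modulo lcm(40, 3) = 120: x ≡ 26 (mod 120).
  Combine with x ≡ 9 (mod 17); new modulus lcm = 2040.
    Write x = 26 + 120·t and substitute into x ≡ 9 (mod 17): 120·t ≡ 9 − 26 = -17 (mod 17).
    Reduce coefficients mod 17: 1·t ≡ 0 (mod 17).
    So t ≡ 0 (mod 17).
    Then x = 26 + 120·0 = 26, valid modulo lcm(120, 17) = 2040: x ≡ 26 (mod 2040).
Verify against each original: 26 mod 5 = 1, 26 mod 8 = 2, 26 mod 3 = 2, 26 mod 17 = 9.

x ≡ 26 (mod 2040).


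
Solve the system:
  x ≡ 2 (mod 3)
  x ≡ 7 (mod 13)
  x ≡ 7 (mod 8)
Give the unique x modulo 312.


Moduli 3, 13, 8 are pairwise coprime; by CRT there is a unique solution modulo M = 3 · 13 · 8 = 312.
Solve pairwise, accumulating the modulus:
  Start with x ≡ 2 (mod 3).
  Combine with x ≡ 7 (mod 13): since gcd(3, 13) = 1, we get a unique residue mod 39.
    Write x = 2 + 3·t and substitute into x ≡ 7 (mod 13): 3·t ≡ 7 − 2 = 5 (mod 13).
    The inverse of 3 mod 13 is 9 (since 3·9 = 27 = 2·13 + 1), so t ≡ 9·5 = 45 ≡ 6 (mod 13).
    Then x = 2 + 3·6 = 20, valid modulo lcm(3, 13) = 39: x ≡ 20 (mod 39).
  Combine with x ≡ 7 (mod 8): since gcd(39, 8) = 1, we get a unique residue mod 312.
    Write x = 20 + 39·t and substitute into x ≡ 7 (mod 8): 39·t ≡ 7 − 20 = -13 (mod 8).
    Reduce coefficients mod 8: 7·t ≡ 3 (mod 8).
    The inverse of 7 mod 8 is 7 (since 7·7 = 49 = 6·8 + 1), so t ≡ 7·3 = 21 ≡ 5 (mod 8).
    Then x = 20 + 39·5 = 215, valid modulo lcm(39, 8) = 312: x ≡ 215 (mod 312).
Verify: 215 mod 3 = 2 ✓, 215 mod 13 = 7 ✓, 215 mod 8 = 7 ✓.

x ≡ 215 (mod 312).


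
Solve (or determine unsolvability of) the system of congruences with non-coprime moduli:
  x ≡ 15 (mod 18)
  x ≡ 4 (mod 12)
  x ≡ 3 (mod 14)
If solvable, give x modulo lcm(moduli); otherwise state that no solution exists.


Moduli 18, 12, 14 are not pairwise coprime, so CRT works modulo lcm(m_i) when all pairwise compatibility conditions hold.
Pairwise compatibility: gcd(m_i, m_j) must divide a_i - a_j for every pair.
Merge one congruence at a time:
  Start: x ≡ 15 (mod 18).
  Combine with x ≡ 4 (mod 12): gcd(18, 12) = 6, and 4 - 15 = -11 is NOT divisible by 6.
    ⇒ system is inconsistent (no integer solution).

No solution (the system is inconsistent).


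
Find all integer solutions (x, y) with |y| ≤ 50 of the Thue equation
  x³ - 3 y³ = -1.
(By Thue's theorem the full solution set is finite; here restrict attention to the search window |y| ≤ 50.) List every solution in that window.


The equation is x³ - 3y³ = -1. For fixed y, x³ = 3·y³ − 1, so a solution requires the RHS to be a perfect cube.
Strategy: iterate y from -50 to 50, compute RHS = 3·y³ − 1, and check whether it is a (positive or negative) perfect cube.
Check small values of y:
  y = 0: RHS = -1 = (-1)³ ⇒ x = -1 works.
  y = 1: RHS = 2 is not a perfect cube.
  y = -1: RHS = -4 is not a perfect cube.
  y = 2: RHS = 23 is not a perfect cube.
  y = -2: RHS = -25 is not a perfect cube.
  y = 3: RHS = 80 is not a perfect cube.
  y = -3: RHS = -82 is not a perfect cube.
Continuing the search up to |y| = 50 finds no further solutions beyond those listed.
Collected solutions: (-1, 0).

Solutions (with |y| ≤ 50): (-1, 0).


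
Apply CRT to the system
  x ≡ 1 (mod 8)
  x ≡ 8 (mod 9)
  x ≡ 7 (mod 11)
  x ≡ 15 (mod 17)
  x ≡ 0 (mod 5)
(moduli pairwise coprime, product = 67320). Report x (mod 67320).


Product of moduli M = 8 · 9 · 11 · 17 · 5 = 67320.
Merge one congruence at a time:
  Start: x ≡ 1 (mod 8).
  Combine with x ≡ 8 (mod 9); new modulus lcm = 72.
    Write x = 1 + 8·t and substitute into x ≡ 8 (mod 9): 8·t ≡ 8 − 1 = 7 (mod 9).
    The inverse of 8 mod 9 is 8 (since 8·8 = 64 = 7·9 + 1), so t ≡ 8·7 = 56 ≡ 2 (mod 9).
    Then x = 1 + 8·2 = 17, valid modulo lcm(8, 9) = 72: x ≡ 17 (mod 72).
  Combine with x ≡ 7 (mod 11); new modulus lcm = 792.
    Write x = 17 + 72·t and substitute into x ≡ 7 (mod 11): 72·t ≡ 7 − 17 = -10 (mod 11).
    Reduce coefficients mod 11: 6·t ≡ 1 (mod 11).
    The inverse of 6 mod 11 is 2 (since 6·2 = 12 = 1·11 + 1), so t ≡ 2·1 = 2 ≡ 2 (mod 11).
    Then x = 17 + 72·2 = 161, valid modulo lcm(72, 11) = 792: x ≡ 161 (mod 792).
  Combine with x ≡ 15 (mod 17); new modulus lcm = 13464.
    Write x = 161 + 792·t and substitute into x ≡ 15 (mod 17): 792·t ≡ 15 − 161 = -146 (mod 17).
    Reduce coefficients mod 17: 10·t ≡ 7 (mod 17).
    The inverse of 10 mod 17 is 12 (since 10·12 = 120 = 7·17 + 1), so t ≡ 12·7 = 84 ≡ 16 (mod 17).
    Then x = 161 + 792·16 = 12833, valid modulo lcm(792, 17) = 13464: x ≡ 12833 (mod 13464).
  Combine with x ≡ 0 (mod 5); new modulus lcm = 67320.
    Write x = 12833 + 13464·t and substitute into x ≡ 0 (mod 5): 13464·t ≡ 0 − 12833 = -12833 (mod 5).
    Reduce coefficients mod 5: 4·t ≡ 2 (mod 5).
    The inverse of 4 mod 5 is 4 (since 4·4 = 16 = 3·5 + 1), so t ≡ 4·2 = 8 ≡ 3 (mod 5).
    Then x = 12833 + 13464·3 = 53225, valid modulo lcm(13464, 5) = 67320: x ≡ 53225 (mod 67320).
Verify against each original: 53225 mod 8 = 1, 53225 mod 9 = 8, 53225 mod 11 = 7, 53225 mod 17 = 15, 53225 mod 5 = 0.

x ≡ 53225 (mod 67320).


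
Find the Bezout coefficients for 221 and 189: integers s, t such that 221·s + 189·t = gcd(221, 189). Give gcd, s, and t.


Euclidean algorithm on (221, 189) — divide until remainder is 0:
  221 = 1 · 189 + 32
  189 = 5 · 32 + 29
  32 = 1 · 29 + 3
  29 = 9 · 3 + 2
  3 = 1 · 2 + 1
  2 = 2 · 1 + 0
gcd(221, 189) = 1.
Track Bezout coefficients alongside the remainders: start with r₀ = 221 = a·1 + b·0 (s = 1, t = 0) and r₁ = 189 = a·0 + b·1 (s = 0, t = 1); each new remainder r_{k+1} = r_{k-1} − q_k·r_k inherits s_{k+1} = s_{k-1} − q_k·s_k, t_{k+1} = t_{k-1} − q_k·t_k, so r_k = a·s_k + b·t_k at every step:
  q = 1: r = 32, s = 1 − 1·0 = 1, t = 0 − 1·1 = -1  (check: 221·1 + 189·(-1) = 32)
  q = 5: r = 29, s = 0 − 5·1 = -5, t = 1 − 5·(-1) = 6  (check: 221·(-5) + 189·6 = 29)
  q = 1: r = 3, s = 1 − 1·(-5) = 6, t = -1 − 1·6 = -7  (check: 221·6 + 189·(-7) = 3)
  q = 9: r = 2, s = -5 − 9·6 = -59, t = 6 − 9·(-7) = 69  (check: 221·(-59) + 189·69 = 2)
  q = 1: r = 1, s = 6 − 1·(-59) = 65, t = -7 − 1·69 = -76  (check: 221·65 + 189·(-76) = 1)
The row with r = 1 (the gcd) gives the Bezout coefficients s = 65, t = -76.
Result: 221 · (65) + 189 · (-76) = 1.

gcd(221, 189) = 1; s = 65, t = -76 (check: 221·65 + 189·(-76) = 1).


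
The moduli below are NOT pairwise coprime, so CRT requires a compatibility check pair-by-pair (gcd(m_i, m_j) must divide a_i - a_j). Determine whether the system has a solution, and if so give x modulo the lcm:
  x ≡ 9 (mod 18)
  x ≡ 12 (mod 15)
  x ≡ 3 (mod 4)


Moduli 18, 15, 4 are not pairwise coprime, so CRT works modulo lcm(m_i) when all pairwise compatibility conditions hold.
Pairwise compatibility: gcd(m_i, m_j) must divide a_i - a_j for every pair.
Merge one congruence at a time:
  Start: x ≡ 9 (mod 18).
  Combine with x ≡ 12 (mod 15): gcd(18, 15) = 3; 12 - 9 = 3, which IS divisible by 3, so compatible.
    Write x = 9 + 18·t and substitute into x ≡ 12 (mod 15): 18·t ≡ 12 − 9 = 3 (mod 15).
    Divide the congruence (and modulus) by g = 3: 6·t ≡ 1 (mod 5).
    Reduce coefficients mod 5: 1·t ≡ 1 (mod 5).
    So t ≡ 1 (mod 5).
    Then x = 9 + 18·1 = 27, valid modulo lcm(18, 15) = 90: x ≡ 27 (mod 90).
  Combine with x ≡ 3 (mod 4): gcd(90, 4) = 2; 3 - 27 = -24, which IS divisible by 2, so compatible.
    Write x = 27 + 90·t and substitute into x ≡ 3 (mod 4): 90·t ≡ 3 − 27 = -24 (mod 4).
    Divide the congruence (and modulus) by g = 2: 45·t ≡ -12 (mod 2).
    Reduce coefficients mod 2: 1·t ≡ 0 (mod 2).
    So t ≡ 0 (mod 2).
    Then x = 27 + 90·0 = 27, valid modulo lcm(90, 4) = 180: x ≡ 27 (mod 180).
Verify: 27 mod 18 = 9, 27 mod 15 = 12, 27 mod 4 = 3.

x ≡ 27 (mod 180).


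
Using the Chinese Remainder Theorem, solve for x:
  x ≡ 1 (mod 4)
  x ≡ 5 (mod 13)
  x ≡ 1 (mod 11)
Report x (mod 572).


Moduli 4, 13, 11 are pairwise coprime; by CRT there is a unique solution modulo M = 4 · 13 · 11 = 572.
Solve pairwise, accumulating the modulus:
  Start with x ≡ 1 (mod 4).
  Combine with x ≡ 5 (mod 13): since gcd(4, 13) = 1, we get a unique residue mod 52.
    Write x = 1 + 4·t and substitute into x ≡ 5 (mod 13): 4·t ≡ 5 − 1 = 4 (mod 13).
    The inverse of 4 mod 13 is 10 (since 4·10 = 40 = 3·13 + 1), so t ≡ 10·4 = 40 ≡ 1 (mod 13).
    Then x = 1 + 4·1 = 5, valid modulo lcm(4, 13) = 52: x ≡ 5 (mod 52).
  Combine with x ≡ 1 (mod 11): since gcd(52, 11) = 1, we get a unique residue mod 572.
    Write x = 5 + 52·t and substitute into x ≡ 1 (mod 11): 52·t ≡ 1 − 5 = -4 (mod 11).
    Reduce coefficients mod 11: 8·t ≡ 7 (mod 11).
    The inverse of 8 mod 11 is 7 (since 8·7 = 56 = 5·11 + 1), so t ≡ 7·7 = 49 ≡ 5 (mod 11).
    Then x = 5 + 52·5 = 265, valid modulo lcm(52, 11) = 572: x ≡ 265 (mod 572).
Verify: 265 mod 4 = 1 ✓, 265 mod 13 = 5 ✓, 265 mod 11 = 1 ✓.

x ≡ 265 (mod 572).


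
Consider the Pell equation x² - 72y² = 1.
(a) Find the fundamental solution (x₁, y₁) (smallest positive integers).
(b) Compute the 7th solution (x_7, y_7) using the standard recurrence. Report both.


Step 1: Find the fundamental solution (x₁, y₁) of x² - 72y² = 1.
  Expand √72 as a continued fraction. a₀ = ⌊√72⌋ = 8; iterate m_{k+1} = d_k·a_k − m_k, d_{k+1} = (72 − m_{k+1}²)/d_k, a_{k+1} = ⌊(a₀ + m_{k+1})/d_{k+1}⌋ (starting m₀ = 0, d₀ = 1), with convergents p_k = a_k·p_{k-1} + p_{k-2}, q_k = a_k·q_{k-1} + q_{k-2} (p₋₁ = 1, q₋₁ = 0):
  k = 0: a₀ = 8; p₀/q₀ = 8/1; p₀² − 72·q₀² = 64 − 72 = -8.
  k = 1: m = 8, d = 8, a = ⌊(8 + 8)/8⌋ = 2; p/q = (2·8 + 1)/(2·1 + 0) = 17/2; p² − 72·q² = 289 − 288 = 1.
  The first convergent with p² − 72·q² = 1 gives the fundamental solution (x₁, y₁) = (17, 2).
Step 2: Apply the recurrence (x_{n+1}, y_{n+1}) = (x₁x_n + 72y₁y_n, x₁y_n + y₁x_n) repeatedly.
  From (x_1, y_1) = (17, 2): x_2 = 17·17 + 72·2·2 = 577; y_2 = 17·2 + 2·17 = 68.
  From (x_2, y_2) = (577, 68): x_3 = 17·577 + 72·2·68 = 19601; y_3 = 17·68 + 2·577 = 2310.
  From (x_3, y_3) = (19601, 2310): x_4 = 17·19601 + 72·2·2310 = 665857; y_4 = 17·2310 + 2·19601 = 78472.
  From (x_4, y_4) = (665857, 78472): x_5 = 17·665857 + 72·2·78472 = 22619537; y_5 = 17·78472 + 2·665857 = 2665738.
  From (x_5, y_5) = (22619537, 2665738): x_6 = 17·22619537 + 72·2·2665738 = 768398401; y_6 = 17·2665738 + 2·22619537 = 90556620.
  From (x_6, y_6) = (768398401, 90556620): x_7 = 17·768398401 + 72·2·90556620 = 26102926097; y_7 = 17·90556620 + 2·768398401 = 3076259342.
Step 3: Verify x_7² - 72·y_7² = 681362750825443653409 - 681362750825443653408 = 1 (should be 1). ✓

(x_1, y_1) = (17, 2); (x_7, y_7) = (26102926097, 3076259342).


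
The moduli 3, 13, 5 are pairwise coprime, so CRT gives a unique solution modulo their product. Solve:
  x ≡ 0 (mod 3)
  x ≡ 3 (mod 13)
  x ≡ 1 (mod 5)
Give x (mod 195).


Moduli 3, 13, 5 are pairwise coprime; by CRT there is a unique solution modulo M = 3 · 13 · 5 = 195.
Solve pairwise, accumulating the modulus:
  Start with x ≡ 0 (mod 3).
  Combine with x ≡ 3 (mod 13): since gcd(3, 13) = 1, we get a unique residue mod 39.
    Write x = 0 + 3·t and substitute into x ≡ 3 (mod 13): 3·t ≡ 3 − 0 = 3 (mod 13).
    The inverse of 3 mod 13 is 9 (since 3·9 = 27 = 2·13 + 1), so t ≡ 9·3 = 27 ≡ 1 (mod 13).
    Then x = 0 + 3·1 = 3, valid modulo lcm(3, 13) = 39: x ≡ 3 (mod 39).
  Combine with x ≡ 1 (mod 5): since gcd(39, 5) = 1, we get a unique residue mod 195.
    Write x = 3 + 39·t and substitute into x ≡ 1 (mod 5): 39·t ≡ 1 − 3 = -2 (mod 5).
    Reduce coefficients mod 5: 4·t ≡ 3 (mod 5).
    The inverse of 4 mod 5 is 4 (since 4·4 = 16 = 3·5 + 1), so t ≡ 4·3 = 12 ≡ 2 (mod 5).
    Then x = 3 + 39·2 = 81, valid modulo lcm(39, 5) = 195: x ≡ 81 (mod 195).
Verify: 81 mod 3 = 0 ✓, 81 mod 13 = 3 ✓, 81 mod 5 = 1 ✓.

x ≡ 81 (mod 195).


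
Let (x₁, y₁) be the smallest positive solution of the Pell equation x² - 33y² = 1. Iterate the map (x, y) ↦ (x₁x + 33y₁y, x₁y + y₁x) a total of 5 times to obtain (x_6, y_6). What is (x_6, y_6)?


Step 1: Find the fundamental solution (x₁, y₁) of x² - 33y² = 1.
  Expand √33 as a continued fraction. a₀ = ⌊√33⌋ = 5; iterate m_{k+1} = d_k·a_k − m_k, d_{k+1} = (33 − m_{k+1}²)/d_k, a_{k+1} = ⌊(a₀ + m_{k+1})/d_{k+1}⌋ (starting m₀ = 0, d₀ = 1), with convergents p_k = a_k·p_{k-1} + p_{k-2}, q_k = a_k·q_{k-1} + q_{k-2} (p₋₁ = 1, q₋₁ = 0):
  k = 0: a₀ = 5; p₀/q₀ = 5/1; p₀² − 33·q₀² = 25 − 33 = -8.
  k = 1: m = 5, d = 8, a = ⌊(5 + 5)/8⌋ = 1; p/q = (1·5 + 1)/(1·1 + 0) = 6/1; p² − 33·q² = 36 − 33 = 3.
  k = 2: m = 3, d = 3, a = ⌊(5 + 3)/3⌋ = 2; p/q = (2·6 + 5)/(2·1 + 1) = 17/3; p² − 33·q² = 289 − 297 = -8.
  k = 3: m = 3, d = 8, a = ⌊(5 + 3)/8⌋ = 1; p/q = (1·17 + 6)/(1·3 + 1) = 23/4; p² − 33·q² = 529 − 528 = 1.
  The first convergent with p² − 33·q² = 1 gives the fundamental solution (x₁, y₁) = (23, 4).
Step 2: Apply the recurrence (x_{n+1}, y_{n+1}) = (x₁x_n + 33y₁y_n, x₁y_n + y₁x_n) repeatedly.
  From (x_1, y_1) = (23, 4): x_2 = 23·23 + 33·4·4 = 1057; y_2 = 23·4 + 4·23 = 184.
  From (x_2, y_2) = (1057, 184): x_3 = 23·1057 + 33·4·184 = 48599; y_3 = 23·184 + 4·1057 = 8460.
  From (x_3, y_3) = (48599, 8460): x_4 = 23·48599 + 33·4·8460 = 2234497; y_4 = 23·8460 + 4·48599 = 388976.
  From (x_4, y_4) = (2234497, 388976): x_5 = 23·2234497 + 33·4·388976 = 102738263; y_5 = 23·388976 + 4·2234497 = 17884436.
  From (x_5, y_5) = (102738263, 17884436): x_6 = 23·102738263 + 33·4·17884436 = 4723725601; y_6 = 23·17884436 + 4·102738263 = 822295080.
Step 3: Verify x_6² - 33·y_6² = 22313583553542811201 - 22313583553542811200 = 1 (should be 1). ✓

(x_1, y_1) = (23, 4); (x_6, y_6) = (4723725601, 822295080).


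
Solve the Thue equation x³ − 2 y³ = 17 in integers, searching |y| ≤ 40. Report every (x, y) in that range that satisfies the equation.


The equation is x³ - 2y³ = 17. For fixed y, x³ = 2·y³ + 17, so a solution requires the RHS to be a perfect cube.
Strategy: iterate y from -40 to 40, compute RHS = 2·y³ + 17, and check whether it is a (positive or negative) perfect cube.
Check small values of y:
  y = 0: RHS = 17 is not a perfect cube.
  y = 1: RHS = 19 is not a perfect cube.
  y = -1: RHS = 15 is not a perfect cube.
  y = 2: RHS = 33 is not a perfect cube.
  y = -2: RHS = 1 = (1)³ ⇒ x = 1 works.
  y = 3: RHS = 71 is not a perfect cube.
  y = -3: RHS = -37 is not a perfect cube.
Continuing the search up to |y| = 40 finds no further solutions beyond those listed.
Collected solutions: (1, -2).

Solutions (with |y| ≤ 40): (1, -2).


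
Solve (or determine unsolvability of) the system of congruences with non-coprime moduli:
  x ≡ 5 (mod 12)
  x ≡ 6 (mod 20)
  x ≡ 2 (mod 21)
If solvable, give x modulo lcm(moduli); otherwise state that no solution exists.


Moduli 12, 20, 21 are not pairwise coprime, so CRT works modulo lcm(m_i) when all pairwise compatibility conditions hold.
Pairwise compatibility: gcd(m_i, m_j) must divide a_i - a_j for every pair.
Merge one congruence at a time:
  Start: x ≡ 5 (mod 12).
  Combine with x ≡ 6 (mod 20): gcd(12, 20) = 4, and 6 - 5 = 1 is NOT divisible by 4.
    ⇒ system is inconsistent (no integer solution).

No solution (the system is inconsistent).


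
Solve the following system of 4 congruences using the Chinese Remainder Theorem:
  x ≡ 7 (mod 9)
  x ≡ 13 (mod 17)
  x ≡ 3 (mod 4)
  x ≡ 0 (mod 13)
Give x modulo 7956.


Product of moduli M = 9 · 17 · 4 · 13 = 7956.
Merge one congruence at a time:
  Start: x ≡ 7 (mod 9).
  Combine with x ≡ 13 (mod 17); new modulus lcm = 153.
    Write x = 7 + 9·t and substitute into x ≡ 13 (mod 17): 9·t ≡ 13 − 7 = 6 (mod 17).
    The inverse of 9 mod 17 is 2 (since 9·2 = 18 = 1·17 + 1), so t ≡ 2·6 = 12 ≡ 12 (mod 17).
    Then x = 7 + 9·12 = 115, valid modulo lcm(9, 17) = 153: x ≡ 115 (mod 153).
  Combine with x ≡ 3 (mod 4); new modulus lcm = 612.
    Write x = 115 + 153·t and substitute into x ≡ 3 (mod 4): 153·t ≡ 3 − 115 = -112 (mod 4).
    Reduce coefficients mod 4: 1·t ≡ 0 (mod 4).
    So t ≡ 0 (mod 4).
    Then x = 115 + 153·0 = 115, valid modulo lcm(153, 4) = 612: x ≡ 115 (mod 612).
  Combine with x ≡ 0 (mod 13); new modulus lcm = 7956.
    Write x = 115 + 612·t and substitute into x ≡ 0 (mod 13): 612·t ≡ 0 − 115 = -115 (mod 13).
    Reduce coefficients mod 13: 1·t ≡ 2 (mod 13).
    So t ≡ 2 (mod 13).
    Then x = 115 + 612·2 = 1339, valid modulo lcm(612, 13) = 7956: x ≡ 1339 (mod 7956).
Verify against each original: 1339 mod 9 = 7, 1339 mod 17 = 13, 1339 mod 4 = 3, 1339 mod 13 = 0.

x ≡ 1339 (mod 7956).


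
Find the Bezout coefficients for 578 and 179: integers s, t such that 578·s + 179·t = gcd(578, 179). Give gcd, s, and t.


Euclidean algorithm on (578, 179) — divide until remainder is 0:
  578 = 3 · 179 + 41
  179 = 4 · 41 + 15
  41 = 2 · 15 + 11
  15 = 1 · 11 + 4
  11 = 2 · 4 + 3
  4 = 1 · 3 + 1
  3 = 3 · 1 + 0
gcd(578, 179) = 1.
Track Bezout coefficients alongside the remainders: start with r₀ = 578 = a·1 + b·0 (s = 1, t = 0) and r₁ = 179 = a·0 + b·1 (s = 0, t = 1); each new remainder r_{k+1} = r_{k-1} − q_k·r_k inherits s_{k+1} = s_{k-1} − q_k·s_k, t_{k+1} = t_{k-1} − q_k·t_k, so r_k = a·s_k + b·t_k at every step:
  q = 3: r = 41, s = 1 − 3·0 = 1, t = 0 − 3·1 = -3  (check: 578·1 + 179·(-3) = 41)
  q = 4: r = 15, s = 0 − 4·1 = -4, t = 1 − 4·(-3) = 13  (check: 578·(-4) + 179·13 = 15)
  q = 2: r = 11, s = 1 − 2·(-4) = 9, t = -3 − 2·13 = -29  (check: 578·9 + 179·(-29) = 11)
  q = 1: r = 4, s = -4 − 1·9 = -13, t = 13 − 1·(-29) = 42  (check: 578·(-13) + 179·42 = 4)
  q = 2: r = 3, s = 9 − 2·(-13) = 35, t = -29 − 2·42 = -113  (check: 578·35 + 179·(-113) = 3)
  q = 1: r = 1, s = -13 − 1·35 = -48, t = 42 − 1·(-113) = 155  (check: 578·(-48) + 179·155 = 1)
The row with r = 1 (the gcd) gives the Bezout coefficients s = -48, t = 155.
Result: 578 · (-48) + 179 · (155) = 1.

gcd(578, 179) = 1; s = -48, t = 155 (check: 578·(-48) + 179·155 = 1).
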